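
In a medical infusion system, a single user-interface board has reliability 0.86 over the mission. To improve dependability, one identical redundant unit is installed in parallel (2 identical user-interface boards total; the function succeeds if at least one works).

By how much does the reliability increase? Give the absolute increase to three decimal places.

0.120

R_before = 0.86
R_after = 1 − (1 − 0.86)^2 = 0.980
ΔR = 0.980 − 0.86 = 0.120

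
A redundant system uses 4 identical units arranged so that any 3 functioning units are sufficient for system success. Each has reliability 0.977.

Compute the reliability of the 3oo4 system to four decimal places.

0.9969

R = Σ_{i=3}^{4} C(4,i) p^i (1−p)^{4−i} with p = 0.977
C(4,3)·0.977^3·0.023^1 = 0.085797
C(4,4)·0.977^4·0.023^0 = 0.911126
Sum = 0.9969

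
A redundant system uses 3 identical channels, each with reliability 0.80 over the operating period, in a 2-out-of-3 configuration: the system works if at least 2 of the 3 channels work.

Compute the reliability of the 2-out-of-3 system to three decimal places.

0.896

R = Σ_{i=2}^{3} C(3,i) p^i (1−p)^{3−i} with p = 0.80
C(3,2)·0.80^2·0.20^1 = 0.38400
C(3,3)·0.80^3·0.20^0 = 0.51200
Sum = 0.896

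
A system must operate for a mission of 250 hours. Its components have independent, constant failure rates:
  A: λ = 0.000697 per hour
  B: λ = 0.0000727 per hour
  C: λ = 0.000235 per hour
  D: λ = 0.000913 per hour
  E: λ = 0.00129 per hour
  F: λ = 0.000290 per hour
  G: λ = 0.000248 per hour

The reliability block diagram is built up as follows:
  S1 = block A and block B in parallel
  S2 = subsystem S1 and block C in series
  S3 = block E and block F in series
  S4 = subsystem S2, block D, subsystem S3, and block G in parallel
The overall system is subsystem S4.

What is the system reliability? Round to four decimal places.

R(A) = exp(−0.000697 × 250) = 0.840087
R(B) = exp(−0.0000727 × 250) = 0.981989
R(C) = exp(−0.000235 × 250) = 0.942942
R(D) = exp(−0.000913 × 250) = 0.795925
R(E) = exp(−0.00129 × 250) = 0.724336
R(F) = exp(−0.000290 × 250) = 0.930066
R(G) = exp(−0.000248 × 250) = 0.939883
Parallel (A and B): 1 − (1 − 0.840087)(1 − 0.981989) = 0.997120
Series ([0.997120] and C): 0.997120 × 0.942942 = 0.940226
Series (E and F): 0.724336 × 0.930066 = 0.673680
Parallel ([0.940226], D, [0.673680], and G): 1 − (1 − 0.940226)(1 − 0.795925)(1 − 0.673680)(1 − 0.939883) = 0.9998

0.9998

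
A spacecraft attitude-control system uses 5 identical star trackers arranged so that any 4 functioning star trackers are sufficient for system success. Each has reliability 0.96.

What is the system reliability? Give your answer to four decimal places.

R = Σ_{i=4}^{5} C(5,i) p^i (1−p)^{5−i} with p = 0.96
C(5,4)·0.96^4·0.04^1 = 0.169869
C(5,5)·0.96^5·0.04^0 = 0.815373
Sum = 0.9852

0.9852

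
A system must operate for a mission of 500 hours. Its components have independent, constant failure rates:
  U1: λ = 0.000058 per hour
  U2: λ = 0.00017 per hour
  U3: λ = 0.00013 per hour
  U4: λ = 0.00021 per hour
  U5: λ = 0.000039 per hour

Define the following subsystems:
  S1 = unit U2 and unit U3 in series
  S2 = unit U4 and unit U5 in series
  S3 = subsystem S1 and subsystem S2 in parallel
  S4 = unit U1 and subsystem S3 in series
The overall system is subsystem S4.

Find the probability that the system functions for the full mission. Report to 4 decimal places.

0.9556

R(U1) = exp(−0.000058 × 500) = 0.971416
R(U2) = exp(−0.00017 × 500) = 0.918512
R(U3) = exp(−0.00013 × 500) = 0.937067
R(U4) = exp(−0.00021 × 500) = 0.900325
R(U5) = exp(−0.000039 × 500) = 0.980689
Series (U2 and U3): 0.918512 × 0.937067 = 0.860707
Series (U4 and U5): 0.900325 × 0.980689 = 0.882939
Parallel ([0.860707] and [0.882939]): 1 − (1 − 0.860707)(1 − 0.882939) = 0.983694
Series (U1 and [0.983694]): 0.971416 × 0.983694 = 0.9556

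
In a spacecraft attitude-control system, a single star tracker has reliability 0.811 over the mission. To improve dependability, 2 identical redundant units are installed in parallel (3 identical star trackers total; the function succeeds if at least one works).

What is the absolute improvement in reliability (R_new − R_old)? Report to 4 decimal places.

0.1822

R_before = 0.811
R_after = 1 − (1 − 0.811)^3 = 0.9932
ΔR = 0.9932 − 0.811 = 0.1822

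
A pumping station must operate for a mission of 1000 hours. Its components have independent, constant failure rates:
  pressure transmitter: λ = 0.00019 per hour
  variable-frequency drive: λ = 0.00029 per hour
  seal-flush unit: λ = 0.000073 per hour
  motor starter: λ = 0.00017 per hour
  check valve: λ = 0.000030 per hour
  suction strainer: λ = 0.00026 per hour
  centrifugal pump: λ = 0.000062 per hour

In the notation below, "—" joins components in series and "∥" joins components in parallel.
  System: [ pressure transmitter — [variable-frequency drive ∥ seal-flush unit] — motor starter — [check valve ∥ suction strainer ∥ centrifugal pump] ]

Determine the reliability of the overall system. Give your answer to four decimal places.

R(pressure transmitter) = exp(−0.00019 × 1000) = 0.826959
R(variable-frequency drive) = exp(−0.00029 × 1000) = 0.748264
R(seal-flush unit) = exp(−0.000073 × 1000) = 0.929601
R(motor starter) = exp(−0.00017 × 1000) = 0.843665
R(check valve) = exp(−0.000030 × 1000) = 0.970446
R(suction strainer) = exp(−0.00026 × 1000) = 0.771052
R(centrifugal pump) = exp(−0.000062 × 1000) = 0.939883
Parallel (variable-frequency drive and seal-flush unit): 1 − (1 − 0.748264)(1 − 0.929601) = 0.982278
Parallel (check valve, suction strainer, and centrifugal pump): 1 − (1 − 0.970446)(1 − 0.771052)(1 − 0.939883) = 0.999593
Series (pressure transmitter, [0.982278], motor starter, and [0.999593]): 0.826959 × 0.982278 × 0.843665 × 0.999593 = 0.6850

0.6850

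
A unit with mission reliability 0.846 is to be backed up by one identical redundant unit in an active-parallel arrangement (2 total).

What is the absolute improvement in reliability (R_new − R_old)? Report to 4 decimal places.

0.1303

R_before = 0.846
R_after = 1 − (1 − 0.846)^2 = 0.9763
ΔR = 0.9763 − 0.846 = 0.1303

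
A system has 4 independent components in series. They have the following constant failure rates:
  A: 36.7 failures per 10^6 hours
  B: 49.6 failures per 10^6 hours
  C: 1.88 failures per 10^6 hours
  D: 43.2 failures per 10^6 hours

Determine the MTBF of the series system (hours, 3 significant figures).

Series of exponential components: λ_sys = Σ λ_i
λ_sys = 0.0000367 + 0.0000496 + 0.00000188 + 0.0000432 = 1.3138e-04 /h
MTBF = 1 / λ_sys = 7610 h

7610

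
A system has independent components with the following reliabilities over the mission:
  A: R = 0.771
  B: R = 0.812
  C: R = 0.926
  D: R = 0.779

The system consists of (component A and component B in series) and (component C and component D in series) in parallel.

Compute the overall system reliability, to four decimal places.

0.8958

Series (A and B): 0.771000 × 0.812000 = 0.626052
Series (C and D): 0.926000 × 0.779000 = 0.721354
Parallel ([0.626052] and [0.721354]): 1 − (1 − 0.626052)(1 − 0.721354) = 0.8958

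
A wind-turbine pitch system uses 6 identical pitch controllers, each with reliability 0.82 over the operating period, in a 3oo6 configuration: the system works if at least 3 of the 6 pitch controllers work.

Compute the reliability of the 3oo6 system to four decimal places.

R = Σ_{i=3}^{6} C(6,i) p^i (1−p)^{6−i} with p = 0.82
C(6,3)·0.82^3·0.18^3 = 0.064312
C(6,4)·0.82^4·0.18^2 = 0.219731
C(6,5)·0.82^5·0.18^1 = 0.400399
C(6,6)·0.82^6·0.18^0 = 0.304007
Sum = 0.9884

0.9884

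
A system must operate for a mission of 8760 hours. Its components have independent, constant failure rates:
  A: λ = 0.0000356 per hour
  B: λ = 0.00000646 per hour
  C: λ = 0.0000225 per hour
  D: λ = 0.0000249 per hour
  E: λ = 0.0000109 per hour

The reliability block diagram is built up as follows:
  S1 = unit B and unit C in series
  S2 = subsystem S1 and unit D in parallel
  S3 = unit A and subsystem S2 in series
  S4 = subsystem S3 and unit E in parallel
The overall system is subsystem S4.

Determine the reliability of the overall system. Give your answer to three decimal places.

R(A) = exp(−0.0000356 × 8760) = 0.73209
R(B) = exp(−0.00000646 × 8760) = 0.94498
R(C) = exp(−0.0000225 × 8760) = 0.82111
R(D) = exp(−0.0000249 × 8760) = 0.80403
R(E) = exp(−0.0000109 × 8760) = 0.90893
Series (B and C): 0.94498 × 0.82111 = 0.77593
Parallel ([0.77593] and D): 1 − (1 − 0.77593)(1 − 0.80403) = 0.95609
Series (A and [0.95609]): 0.73209 × 0.95609 = 0.69994
Parallel ([0.69994] and E): 1 − (1 − 0.69994)(1 − 0.90893) = 0.973

0.973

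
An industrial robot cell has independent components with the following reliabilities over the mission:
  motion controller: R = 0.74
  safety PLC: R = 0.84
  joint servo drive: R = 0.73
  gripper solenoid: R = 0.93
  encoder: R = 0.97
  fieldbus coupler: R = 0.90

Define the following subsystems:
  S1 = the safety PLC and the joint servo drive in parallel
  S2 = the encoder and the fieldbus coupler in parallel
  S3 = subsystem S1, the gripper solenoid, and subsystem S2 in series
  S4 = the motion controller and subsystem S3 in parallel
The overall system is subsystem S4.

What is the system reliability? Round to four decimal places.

0.9707

Parallel (safety PLC and joint servo drive): 1 − (1 − 0.840000)(1 − 0.730000) = 0.956800
Parallel (encoder and fieldbus coupler): 1 − (1 − 0.970000)(1 − 0.900000) = 0.997000
Series ([0.956800], gripper solenoid, and [0.997000]): 0.956800 × 0.930000 × 0.997000 = 0.887155
Parallel (motion controller and [0.887155]): 1 − (1 − 0.740000)(1 − 0.887155) = 0.9707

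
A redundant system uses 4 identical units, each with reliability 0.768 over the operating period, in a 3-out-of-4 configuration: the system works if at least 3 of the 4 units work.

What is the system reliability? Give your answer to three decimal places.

R = Σ_{i=3}^{4} C(4,i) p^i (1−p)^{4−i} with p = 0.768
C(4,3)·0.768^3·0.232^1 = 0.42037
C(4,4)·0.768^4·0.232^0 = 0.34789
Sum = 0.768

0.768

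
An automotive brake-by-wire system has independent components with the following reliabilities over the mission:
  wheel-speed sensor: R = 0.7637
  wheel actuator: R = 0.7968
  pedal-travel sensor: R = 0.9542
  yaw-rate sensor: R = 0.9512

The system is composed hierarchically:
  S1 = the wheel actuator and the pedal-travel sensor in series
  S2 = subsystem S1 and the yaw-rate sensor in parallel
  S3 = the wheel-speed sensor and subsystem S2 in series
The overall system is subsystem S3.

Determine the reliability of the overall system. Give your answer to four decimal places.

Series (wheel actuator and pedal-travel sensor): 0.796800 × 0.954200 = 0.760307
Parallel ([0.760307] and yaw-rate sensor): 1 − (1 − 0.760307)(1 − 0.951200) = 0.988303
Series (wheel-speed sensor and [0.988303]): 0.763700 × 0.988303 = 0.7548

0.7548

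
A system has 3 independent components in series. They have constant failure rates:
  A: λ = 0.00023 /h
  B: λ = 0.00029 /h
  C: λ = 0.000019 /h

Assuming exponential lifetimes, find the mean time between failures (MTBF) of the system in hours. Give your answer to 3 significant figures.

1860

Series of exponential components: λ_sys = Σ λ_i
λ_sys = 0.00023 + 0.00029 + 0.000019 = 5.3900e-04 /h
MTBF = 1 / λ_sys = 1860 h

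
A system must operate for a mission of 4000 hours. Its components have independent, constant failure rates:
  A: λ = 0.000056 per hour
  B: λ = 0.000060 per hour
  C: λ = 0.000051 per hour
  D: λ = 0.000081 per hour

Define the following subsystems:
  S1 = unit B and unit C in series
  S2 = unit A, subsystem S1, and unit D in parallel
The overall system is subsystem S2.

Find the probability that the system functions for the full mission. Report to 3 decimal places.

R(A) = exp(−0.000056 × 4000) = 0.79932
R(B) = exp(−0.000060 × 4000) = 0.78663
R(C) = exp(−0.000051 × 4000) = 0.81546
R(D) = exp(−0.000081 × 4000) = 0.72325
Series (B and C): 0.78663 × 0.81546 = 0.64147
Parallel (A, [0.64147], and D): 1 − (1 − 0.79932)(1 − 0.64147)(1 − 0.72325) = 0.980

0.980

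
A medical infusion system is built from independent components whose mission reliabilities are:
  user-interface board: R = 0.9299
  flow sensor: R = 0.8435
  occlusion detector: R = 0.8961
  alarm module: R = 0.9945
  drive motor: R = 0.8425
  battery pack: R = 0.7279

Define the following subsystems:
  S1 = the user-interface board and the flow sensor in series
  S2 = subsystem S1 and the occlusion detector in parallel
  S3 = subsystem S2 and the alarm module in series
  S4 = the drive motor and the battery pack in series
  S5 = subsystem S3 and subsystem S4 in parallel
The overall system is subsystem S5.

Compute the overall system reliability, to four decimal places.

0.9893

Series (user-interface board and flow sensor): 0.929900 × 0.843500 = 0.784371
Parallel ([0.784371] and occlusion detector): 1 − (1 − 0.784371)(1 − 0.896100) = 0.977596
Series ([0.977596] and alarm module): 0.977596 × 0.994500 = 0.972219
Series (drive motor and battery pack): 0.842500 × 0.727900 = 0.613256
Parallel ([0.972219] and [0.613256]): 1 − (1 − 0.972219)(1 − 0.613256) = 0.9893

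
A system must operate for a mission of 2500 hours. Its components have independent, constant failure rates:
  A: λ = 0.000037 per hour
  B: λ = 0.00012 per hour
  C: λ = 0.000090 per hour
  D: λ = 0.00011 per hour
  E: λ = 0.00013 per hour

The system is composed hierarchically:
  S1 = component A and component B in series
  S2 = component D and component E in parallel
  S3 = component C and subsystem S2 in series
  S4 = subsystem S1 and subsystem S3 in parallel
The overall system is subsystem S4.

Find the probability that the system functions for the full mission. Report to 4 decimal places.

0.9173

R(A) = exp(−0.000037 × 2500) = 0.911649
R(B) = exp(−0.00012 × 2500) = 0.740818
R(C) = exp(−0.000090 × 2500) = 0.798516
R(D) = exp(−0.00011 × 2500) = 0.759572
R(E) = exp(−0.00013 × 2500) = 0.722527
Series (A and B): 0.911649 × 0.740818 = 0.675366
Parallel (D and E): 1 − (1 − 0.759572)(1 − 0.722527) = 0.933288
Series (C and [0.933288]): 0.798516 × 0.933288 = 0.745245
Parallel ([0.675366] and [0.745245]): 1 − (1 − 0.675366)(1 − 0.745245) = 0.9173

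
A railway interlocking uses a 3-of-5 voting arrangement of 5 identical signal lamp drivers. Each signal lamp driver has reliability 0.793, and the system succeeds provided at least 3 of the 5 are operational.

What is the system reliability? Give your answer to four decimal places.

0.9366

R = Σ_{i=3}^{5} C(5,i) p^i (1−p)^{5−i} with p = 0.793
C(5,3)·0.793^3·0.207^2 = 0.213678
C(5,4)·0.793^4·0.207^1 = 0.409292
C(5,5)·0.793^5·0.207^0 = 0.313593
Sum = 0.9366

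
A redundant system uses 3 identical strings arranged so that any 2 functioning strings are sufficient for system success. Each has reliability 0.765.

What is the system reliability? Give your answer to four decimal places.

R = Σ_{i=2}^{3} C(3,i) p^i (1−p)^{3−i} with p = 0.765
C(3,2)·0.765^2·0.235^1 = 0.412584
C(3,3)·0.765^3·0.235^0 = 0.447697
Sum = 0.8603

0.8603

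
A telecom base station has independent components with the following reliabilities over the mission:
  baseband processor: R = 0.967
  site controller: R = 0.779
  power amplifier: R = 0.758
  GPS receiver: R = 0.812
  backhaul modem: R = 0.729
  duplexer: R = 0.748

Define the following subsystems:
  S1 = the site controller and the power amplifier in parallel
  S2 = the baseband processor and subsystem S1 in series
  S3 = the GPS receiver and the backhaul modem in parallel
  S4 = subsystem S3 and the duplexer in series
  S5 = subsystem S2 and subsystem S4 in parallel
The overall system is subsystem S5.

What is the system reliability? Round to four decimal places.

0.9754

Parallel (site controller and power amplifier): 1 − (1 − 0.779000)(1 − 0.758000) = 0.946518
Series (baseband processor and [0.946518]): 0.967000 × 0.946518 = 0.915283
Parallel (GPS receiver and backhaul modem): 1 − (1 − 0.812000)(1 − 0.729000) = 0.949052
Series ([0.949052] and duplexer): 0.949052 × 0.748000 = 0.709891
Parallel ([0.915283] and [0.709891]): 1 − (1 − 0.915283)(1 − 0.709891) = 0.9754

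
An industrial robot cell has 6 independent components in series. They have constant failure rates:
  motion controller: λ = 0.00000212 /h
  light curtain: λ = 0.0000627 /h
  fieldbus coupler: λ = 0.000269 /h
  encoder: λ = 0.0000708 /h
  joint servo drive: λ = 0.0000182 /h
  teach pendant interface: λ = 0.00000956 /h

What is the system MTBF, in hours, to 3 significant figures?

Series of exponential components: λ_sys = Σ λ_i
λ_sys = 0.00000212 + 0.0000627 + 0.000269 + 0.0000708 + 0.0000182 + 0.00000956 = 4.3238e-04 /h
MTBF = 1 / λ_sys = 2310 h

2310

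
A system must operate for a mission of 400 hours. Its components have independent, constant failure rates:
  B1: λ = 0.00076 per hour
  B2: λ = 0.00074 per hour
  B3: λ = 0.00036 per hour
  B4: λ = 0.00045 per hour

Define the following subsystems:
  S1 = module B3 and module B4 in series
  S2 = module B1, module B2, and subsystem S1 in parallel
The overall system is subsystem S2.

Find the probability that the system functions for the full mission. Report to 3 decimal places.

0.981

R(B1) = exp(−0.00076 × 400) = 0.73786
R(B2) = exp(−0.00074 × 400) = 0.74379
R(B3) = exp(−0.00036 × 400) = 0.86589
R(B4) = exp(−0.00045 × 400) = 0.83527
Series (B3 and B4): 0.86589 × 0.83527 = 0.72325
Parallel (B1, B2, and [0.72325]): 1 − (1 − 0.73786)(1 − 0.74379)(1 − 0.72325) = 0.981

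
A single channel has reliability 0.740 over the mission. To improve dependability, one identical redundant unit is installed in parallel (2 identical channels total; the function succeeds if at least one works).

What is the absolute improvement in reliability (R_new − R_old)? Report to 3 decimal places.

0.192

R_before = 0.740
R_after = 1 − (1 − 0.740)^2 = 0.932
ΔR = 0.932 − 0.740 = 0.192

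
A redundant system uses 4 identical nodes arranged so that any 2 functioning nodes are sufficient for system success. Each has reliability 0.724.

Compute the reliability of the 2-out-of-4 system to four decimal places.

0.9333

R = Σ_{i=2}^{4} C(4,i) p^i (1−p)^{4−i} with p = 0.724
C(4,2)·0.724^2·0.276^2 = 0.239578
C(4,3)·0.724^3·0.276^1 = 0.418972
C(4,4)·0.724^4·0.276^0 = 0.274760
Sum = 0.9333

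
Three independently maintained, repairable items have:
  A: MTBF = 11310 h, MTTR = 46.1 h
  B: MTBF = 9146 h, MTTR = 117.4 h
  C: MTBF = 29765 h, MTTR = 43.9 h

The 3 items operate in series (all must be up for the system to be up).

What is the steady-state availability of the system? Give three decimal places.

0.982

A(A) = MTBF/(MTBF+MTTR) = 11310/(11310+46.1) = 0.995941
A(B) = MTBF/(MTBF+MTTR) = 9146/(9146+117.4) = 0.987326
A(C) = MTBF/(MTBF+MTTR) = 29765/(29765+43.9) = 0.998527
Series availability: 0.995941 × 0.987326 × 0.998527 = 0.982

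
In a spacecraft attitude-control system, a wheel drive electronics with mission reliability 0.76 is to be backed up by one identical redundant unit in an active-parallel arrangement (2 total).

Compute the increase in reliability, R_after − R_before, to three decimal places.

R_before = 0.76
R_after = 1 − (1 − 0.76)^2 = 0.942
ΔR = 0.942 − 0.76 = 0.182

0.182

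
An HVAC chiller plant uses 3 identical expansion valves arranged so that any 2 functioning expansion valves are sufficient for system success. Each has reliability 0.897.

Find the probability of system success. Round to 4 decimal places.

R = Σ_{i=2}^{3} C(3,i) p^i (1−p)^{3−i} with p = 0.897
C(3,2)·0.897^2·0.103^1 = 0.248624
C(3,3)·0.897^3·0.103^0 = 0.721734
Sum = 0.9704

0.9704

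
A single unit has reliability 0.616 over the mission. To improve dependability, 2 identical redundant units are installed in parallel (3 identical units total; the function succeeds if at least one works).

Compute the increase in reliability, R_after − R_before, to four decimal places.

R_before = 0.616
R_after = 1 − (1 − 0.616)^3 = 0.9434
ΔR = 0.9434 − 0.616 = 0.3274

0.3274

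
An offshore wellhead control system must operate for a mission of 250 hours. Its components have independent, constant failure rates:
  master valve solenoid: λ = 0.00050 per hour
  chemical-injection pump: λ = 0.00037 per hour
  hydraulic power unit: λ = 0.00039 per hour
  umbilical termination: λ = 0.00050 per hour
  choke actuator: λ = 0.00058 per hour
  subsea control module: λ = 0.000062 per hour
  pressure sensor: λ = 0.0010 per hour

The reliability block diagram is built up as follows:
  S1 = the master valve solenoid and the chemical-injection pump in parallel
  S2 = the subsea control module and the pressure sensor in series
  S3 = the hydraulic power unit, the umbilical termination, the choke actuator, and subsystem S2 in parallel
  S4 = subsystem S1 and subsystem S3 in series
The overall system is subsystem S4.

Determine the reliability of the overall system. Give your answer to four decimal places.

0.9893

R(master valve solenoid) = exp(−0.00050 × 250) = 0.882497
R(chemical-injection pump) = exp(−0.00037 × 250) = 0.911649
R(hydraulic power unit) = exp(−0.00039 × 250) = 0.907102
R(umbilical termination) = exp(−0.00050 × 250) = 0.882497
R(choke actuator) = exp(−0.00058 × 250) = 0.865022
R(subsea control module) = exp(−0.000062 × 250) = 0.984620
R(pressure sensor) = exp(−0.0010 × 250) = 0.778801
Parallel (master valve solenoid and chemical-injection pump): 1 − (1 − 0.882497)(1 − 0.911649) = 0.989618
Series (subsea control module and pressure sensor): 0.984620 × 0.778801 = 0.766823
Parallel (hydraulic power unit, umbilical termination, choke actuator, and [0.766823]): 1 − (1 − 0.907102)(1 − 0.882497)(1 − 0.865022)(1 − 0.766823) = 0.999656
Series ([0.989618] and [0.999656]): 0.989618 × 0.999656 = 0.9893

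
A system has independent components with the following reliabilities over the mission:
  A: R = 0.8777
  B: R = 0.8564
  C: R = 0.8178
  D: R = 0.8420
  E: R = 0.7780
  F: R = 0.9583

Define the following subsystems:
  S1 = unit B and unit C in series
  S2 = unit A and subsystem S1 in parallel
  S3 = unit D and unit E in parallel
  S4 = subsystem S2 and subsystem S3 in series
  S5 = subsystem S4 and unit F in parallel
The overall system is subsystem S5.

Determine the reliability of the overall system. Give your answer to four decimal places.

0.9971

Series (B and C): 0.856400 × 0.817800 = 0.700364
Parallel (A and [0.700364]): 1 − (1 − 0.877700)(1 − 0.700364) = 0.963355
Parallel (D and E): 1 − (1 − 0.842000)(1 − 0.778000) = 0.964924
Series ([0.963355] and [0.964924]): 0.963355 × 0.964924 = 0.929564
Parallel ([0.929564] and F): 1 − (1 − 0.929564)(1 − 0.958300) = 0.9971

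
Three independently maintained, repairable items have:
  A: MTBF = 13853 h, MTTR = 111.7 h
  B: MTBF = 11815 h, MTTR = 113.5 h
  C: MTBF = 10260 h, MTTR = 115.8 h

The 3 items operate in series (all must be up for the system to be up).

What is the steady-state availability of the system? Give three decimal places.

0.972

A(A) = MTBF/(MTBF+MTTR) = 13853/(13853+111.7) = 0.992001
A(B) = MTBF/(MTBF+MTTR) = 11815/(11815+113.5) = 0.990485
A(C) = MTBF/(MTBF+MTTR) = 10260/(10260+115.8) = 0.988839
Series availability: 0.992001 × 0.990485 × 0.988839 = 0.972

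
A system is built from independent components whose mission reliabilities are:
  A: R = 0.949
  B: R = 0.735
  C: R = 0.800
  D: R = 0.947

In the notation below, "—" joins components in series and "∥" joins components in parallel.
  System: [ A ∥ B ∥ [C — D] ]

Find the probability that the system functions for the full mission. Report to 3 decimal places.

Series (C and D): 0.80000 × 0.94700 = 0.75760
Parallel (A, B, and [0.75760]): 1 − (1 − 0.94900)(1 − 0.73500)(1 − 0.75760) = 0.997

0.997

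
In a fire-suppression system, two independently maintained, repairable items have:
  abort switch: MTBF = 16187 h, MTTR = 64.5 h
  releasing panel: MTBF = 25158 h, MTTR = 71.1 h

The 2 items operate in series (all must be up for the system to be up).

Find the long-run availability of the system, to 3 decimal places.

A(abort switch) = MTBF/(MTBF+MTTR) = 16187/(16187+64.5) = 0.996031
A(releasing panel) = MTBF/(MTBF+MTTR) = 25158/(25158+71.1) = 0.997182
Series availability: 0.996031 × 0.997182 = 0.993

0.993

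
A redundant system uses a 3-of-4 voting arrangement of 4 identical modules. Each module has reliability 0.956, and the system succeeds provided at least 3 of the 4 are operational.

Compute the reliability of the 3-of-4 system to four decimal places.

0.9891

R = Σ_{i=3}^{4} C(4,i) p^i (1−p)^{4−i} with p = 0.956
C(4,3)·0.956^3·0.044^1 = 0.153775
C(4,4)·0.956^4·0.044^0 = 0.835279
Sum = 0.9891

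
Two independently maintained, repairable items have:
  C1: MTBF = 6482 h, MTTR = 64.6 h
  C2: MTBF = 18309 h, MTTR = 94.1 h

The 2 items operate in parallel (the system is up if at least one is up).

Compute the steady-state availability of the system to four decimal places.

0.9999

A(C1) = MTBF/(MTBF+MTTR) = 6482/(6482+64.6) = 0.990132
A(C2) = MTBF/(MTBF+MTTR) = 18309/(18309+94.1) = 0.994887
Parallel availability: 1 − (1 − 0.990132)(1 − 0.994887) = 0.9999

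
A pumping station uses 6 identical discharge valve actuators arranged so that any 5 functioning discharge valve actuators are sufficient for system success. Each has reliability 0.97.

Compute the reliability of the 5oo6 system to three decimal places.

0.988

R = Σ_{i=5}^{6} C(6,i) p^i (1−p)^{6−i} with p = 0.97
C(6,5)·0.97^5·0.03^1 = 0.15457
C(6,6)·0.97^6·0.03^0 = 0.83297
Sum = 0.988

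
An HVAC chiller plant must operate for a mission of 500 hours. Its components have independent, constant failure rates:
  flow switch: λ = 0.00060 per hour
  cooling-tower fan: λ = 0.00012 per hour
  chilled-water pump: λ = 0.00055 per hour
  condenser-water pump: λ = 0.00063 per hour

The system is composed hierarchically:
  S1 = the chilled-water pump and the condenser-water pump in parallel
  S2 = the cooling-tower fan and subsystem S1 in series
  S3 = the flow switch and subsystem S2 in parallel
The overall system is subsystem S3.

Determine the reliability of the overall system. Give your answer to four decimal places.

R(flow switch) = exp(−0.00060 × 500) = 0.740818
R(cooling-tower fan) = exp(−0.00012 × 500) = 0.941765
R(chilled-water pump) = exp(−0.00055 × 500) = 0.759572
R(condenser-water pump) = exp(−0.00063 × 500) = 0.729789
Parallel (chilled-water pump and condenser-water pump): 1 − (1 − 0.759572)(1 − 0.729789) = 0.935034
Series (cooling-tower fan and [0.935034]): 0.941765 × 0.935034 = 0.880582
Parallel (flow switch and [0.880582]): 1 − (1 − 0.740818)(1 − 0.880582) = 0.9690

0.9690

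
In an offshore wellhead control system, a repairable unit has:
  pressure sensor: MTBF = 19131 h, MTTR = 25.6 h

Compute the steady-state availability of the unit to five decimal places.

A(pressure sensor) = MTBF/(MTBF+MTTR) = 19131/(19131+25.6) = 0.99866

0.99866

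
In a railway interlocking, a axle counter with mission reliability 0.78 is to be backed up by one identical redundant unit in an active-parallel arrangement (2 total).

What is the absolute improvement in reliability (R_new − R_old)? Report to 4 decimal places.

0.1716

R_before = 0.78
R_after = 1 − (1 − 0.78)^2 = 0.9516
ΔR = 0.9516 − 0.78 = 0.1716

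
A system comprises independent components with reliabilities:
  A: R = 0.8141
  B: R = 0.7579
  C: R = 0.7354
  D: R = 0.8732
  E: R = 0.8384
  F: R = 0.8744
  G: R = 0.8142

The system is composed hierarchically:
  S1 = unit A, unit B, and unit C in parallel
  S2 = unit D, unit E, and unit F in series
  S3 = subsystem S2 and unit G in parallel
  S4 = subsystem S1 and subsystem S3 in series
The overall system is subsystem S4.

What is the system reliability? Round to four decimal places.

0.9220

Parallel (A, B, and C): 1 − (1 − 0.814100)(1 − 0.757900)(1 − 0.735400) = 0.988091
Series (D, E, and F): 0.873200 × 0.838400 × 0.874400 = 0.640140
Parallel ([0.640140] and G): 1 − (1 − 0.640140)(1 − 0.814200) = 0.933138
Series ([0.988091] and [0.933138]): 0.988091 × 0.933138 = 0.9220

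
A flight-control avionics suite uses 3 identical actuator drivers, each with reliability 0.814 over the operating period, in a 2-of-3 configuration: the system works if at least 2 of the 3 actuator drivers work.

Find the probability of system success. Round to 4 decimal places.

R = Σ_{i=2}^{3} C(3,i) p^i (1−p)^{3−i} with p = 0.814
C(3,2)·0.814^2·0.186^1 = 0.369729
C(3,3)·0.814^3·0.186^0 = 0.539353
Sum = 0.9091

0.9091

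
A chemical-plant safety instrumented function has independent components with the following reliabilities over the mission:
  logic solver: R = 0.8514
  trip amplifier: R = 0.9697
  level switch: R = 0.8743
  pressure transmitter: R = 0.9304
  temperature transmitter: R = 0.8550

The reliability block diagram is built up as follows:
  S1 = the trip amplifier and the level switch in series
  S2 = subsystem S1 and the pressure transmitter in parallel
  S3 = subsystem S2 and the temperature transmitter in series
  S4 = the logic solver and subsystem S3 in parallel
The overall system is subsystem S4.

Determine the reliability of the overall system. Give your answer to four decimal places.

Series (trip amplifier and level switch): 0.969700 × 0.874300 = 0.847809
Parallel ([0.847809] and pressure transmitter): 1 − (1 − 0.847809)(1 − 0.930400) = 0.989408
Series ([0.989408] and temperature transmitter): 0.989408 × 0.855000 = 0.845944
Parallel (logic solver and [0.845944]): 1 − (1 − 0.851400)(1 − 0.845944) = 0.9771

0.9771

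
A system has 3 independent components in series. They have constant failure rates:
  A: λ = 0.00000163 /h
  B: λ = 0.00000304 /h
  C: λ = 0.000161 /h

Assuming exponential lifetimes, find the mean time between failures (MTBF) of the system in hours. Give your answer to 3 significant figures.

Series of exponential components: λ_sys = Σ λ_i
λ_sys = 0.00000163 + 0.00000304 + 0.000161 = 1.6567e-04 /h
MTBF = 1 / λ_sys = 6040 h

6040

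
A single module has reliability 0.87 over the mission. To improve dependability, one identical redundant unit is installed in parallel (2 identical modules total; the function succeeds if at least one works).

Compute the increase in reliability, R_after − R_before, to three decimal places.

0.113

R_before = 0.87
R_after = 1 − (1 − 0.87)^2 = 0.983
ΔR = 0.983 − 0.87 = 0.113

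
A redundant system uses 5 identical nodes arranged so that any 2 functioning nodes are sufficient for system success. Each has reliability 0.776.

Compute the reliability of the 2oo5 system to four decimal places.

R = Σ_{i=2}^{5} C(5,i) p^i (1−p)^{5−i} with p = 0.776
C(5,2)·0.776^2·0.224^3 = 0.067681
C(5,3)·0.776^3·0.224^2 = 0.234467
C(5,4)·0.776^4·0.224^1 = 0.406130
C(5,5)·0.776^5·0.224^0 = 0.281390
Sum = 0.9897

0.9897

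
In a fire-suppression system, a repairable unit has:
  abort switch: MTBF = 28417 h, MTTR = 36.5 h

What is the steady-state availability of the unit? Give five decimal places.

A(abort switch) = MTBF/(MTBF+MTTR) = 28417/(28417+36.5) = 0.99872

0.99872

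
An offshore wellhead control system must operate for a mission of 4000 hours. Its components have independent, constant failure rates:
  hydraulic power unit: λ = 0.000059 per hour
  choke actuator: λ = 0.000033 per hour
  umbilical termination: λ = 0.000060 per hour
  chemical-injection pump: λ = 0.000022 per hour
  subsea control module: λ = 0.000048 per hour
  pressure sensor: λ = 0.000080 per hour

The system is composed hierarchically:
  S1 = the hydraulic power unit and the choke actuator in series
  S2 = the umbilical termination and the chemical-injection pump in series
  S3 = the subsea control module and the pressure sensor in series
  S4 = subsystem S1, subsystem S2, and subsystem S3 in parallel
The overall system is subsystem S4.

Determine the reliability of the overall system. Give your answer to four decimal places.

R(hydraulic power unit) = exp(−0.000059 × 4000) = 0.789781
R(choke actuator) = exp(−0.000033 × 4000) = 0.876341
R(umbilical termination) = exp(−0.000060 × 4000) = 0.786628
R(chemical-injection pump) = exp(−0.000022 × 4000) = 0.915761
R(subsea control module) = exp(−0.000048 × 4000) = 0.825307
R(pressure sensor) = exp(−0.000080 × 4000) = 0.726149
Series (hydraulic power unit and choke actuator): 0.789781 × 0.876341 = 0.692117
Series (umbilical termination and chemical-injection pump): 0.786628 × 0.915761 = 0.720363
Series (subsea control module and pressure sensor): 0.825307 × 0.726149 = 0.599296
Parallel ([0.692117], [0.720363], and [0.599296]): 1 − (1 − 0.692117)(1 − 0.720363)(1 − 0.599296) = 0.9655

0.9655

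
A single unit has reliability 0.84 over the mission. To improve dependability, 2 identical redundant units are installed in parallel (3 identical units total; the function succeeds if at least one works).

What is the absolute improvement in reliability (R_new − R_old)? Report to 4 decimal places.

R_before = 0.84
R_after = 1 − (1 − 0.84)^3 = 0.9959
ΔR = 0.9959 − 0.84 = 0.1559

0.1559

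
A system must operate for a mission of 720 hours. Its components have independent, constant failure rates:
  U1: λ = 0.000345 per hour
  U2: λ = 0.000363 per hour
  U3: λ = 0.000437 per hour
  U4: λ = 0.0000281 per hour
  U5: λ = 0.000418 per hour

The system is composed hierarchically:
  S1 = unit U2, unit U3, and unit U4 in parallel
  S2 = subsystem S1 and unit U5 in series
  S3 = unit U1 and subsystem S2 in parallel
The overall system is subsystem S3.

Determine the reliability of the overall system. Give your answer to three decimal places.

R(U1) = exp(−0.000345 × 720) = 0.78005
R(U2) = exp(−0.000363 × 720) = 0.77000
R(U3) = exp(−0.000437 × 720) = 0.73005
R(U4) = exp(−0.0000281 × 720) = 0.97997
R(U5) = exp(−0.000418 × 720) = 0.74011
Parallel (U2, U3, and U4): 1 − (1 − 0.77000)(1 − 0.73005)(1 − 0.97997) = 0.99876
Series ([0.99876] and U5): 0.99876 × 0.74011 = 0.73919
Parallel (U1 and [0.73919]): 1 − (1 − 0.78005)(1 − 0.73919) = 0.943

0.943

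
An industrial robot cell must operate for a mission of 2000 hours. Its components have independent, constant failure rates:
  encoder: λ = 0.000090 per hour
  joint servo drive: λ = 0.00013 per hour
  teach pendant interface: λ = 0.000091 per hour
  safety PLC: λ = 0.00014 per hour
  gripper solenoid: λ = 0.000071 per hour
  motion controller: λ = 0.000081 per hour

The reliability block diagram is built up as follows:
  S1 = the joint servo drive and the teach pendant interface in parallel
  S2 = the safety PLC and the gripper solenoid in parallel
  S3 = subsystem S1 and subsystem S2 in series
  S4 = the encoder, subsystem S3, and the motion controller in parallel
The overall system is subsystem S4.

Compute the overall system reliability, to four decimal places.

R(encoder) = exp(−0.000090 × 2000) = 0.835270
R(joint servo drive) = exp(−0.00013 × 2000) = 0.771052
R(teach pendant interface) = exp(−0.000091 × 2000) = 0.833601
R(safety PLC) = exp(−0.00014 × 2000) = 0.755784
R(gripper solenoid) = exp(−0.000071 × 2000) = 0.867621
R(motion controller) = exp(−0.000081 × 2000) = 0.850441
Parallel (joint servo drive and teach pendant interface): 1 − (1 − 0.771052)(1 − 0.833601) = 0.961903
Parallel (safety PLC and gripper solenoid): 1 − (1 − 0.755784)(1 − 0.867621) = 0.967671
Series ([0.961903] and [0.967671]): 0.961903 × 0.967671 = 0.930806
Parallel (encoder, [0.930806], and motion controller): 1 − (1 − 0.835270)(1 − 0.930806)(1 − 0.850441) = 0.9983

0.9983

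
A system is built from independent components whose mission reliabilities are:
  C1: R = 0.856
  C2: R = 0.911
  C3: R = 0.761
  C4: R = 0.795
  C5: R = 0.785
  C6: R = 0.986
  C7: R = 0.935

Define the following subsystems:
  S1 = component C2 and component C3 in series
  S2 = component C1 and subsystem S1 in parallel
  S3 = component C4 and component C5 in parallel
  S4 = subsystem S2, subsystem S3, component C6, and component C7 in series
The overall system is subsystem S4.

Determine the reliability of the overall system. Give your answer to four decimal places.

Series (C2 and C3): 0.911000 × 0.761000 = 0.693271
Parallel (C1 and [0.693271]): 1 − (1 − 0.856000)(1 − 0.693271) = 0.955831
Parallel (C4 and C5): 1 − (1 − 0.795000)(1 − 0.785000) = 0.955925
Series ([0.955831], [0.955925], C6, and C7): 0.955831 × 0.955925 × 0.986000 × 0.935000 = 0.8424

0.8424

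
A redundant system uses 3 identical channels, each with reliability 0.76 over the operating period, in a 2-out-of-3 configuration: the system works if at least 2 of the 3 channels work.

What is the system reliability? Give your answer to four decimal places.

0.8548

R = Σ_{i=2}^{3} C(3,i) p^i (1−p)^{3−i} with p = 0.76
C(3,2)·0.76^2·0.24^1 = 0.415872
C(3,3)·0.76^3·0.24^0 = 0.438976
Sum = 0.8548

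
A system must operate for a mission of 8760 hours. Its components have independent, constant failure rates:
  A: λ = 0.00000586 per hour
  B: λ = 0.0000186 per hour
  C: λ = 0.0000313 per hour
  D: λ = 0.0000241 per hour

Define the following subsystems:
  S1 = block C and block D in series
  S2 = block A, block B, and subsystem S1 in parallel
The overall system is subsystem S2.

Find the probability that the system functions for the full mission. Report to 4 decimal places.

R(A) = exp(−0.00000586 × 8760) = 0.949962
R(B) = exp(−0.0000186 × 8760) = 0.849646
R(C) = exp(−0.0000313 × 8760) = 0.760189
R(D) = exp(−0.0000241 × 8760) = 0.809680
Series (C and D): 0.760189 × 0.809680 = 0.615510
Parallel (A, B, and [0.615510]): 1 − (1 − 0.949962)(1 − 0.849646)(1 − 0.615510) = 0.9971

0.9971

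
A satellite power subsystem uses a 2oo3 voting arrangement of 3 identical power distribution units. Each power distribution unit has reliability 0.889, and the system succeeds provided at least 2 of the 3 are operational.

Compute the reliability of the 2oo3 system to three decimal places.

0.966

R = Σ_{i=2}^{3} C(3,i) p^i (1−p)^{3−i} with p = 0.889
C(3,2)·0.889^2·0.111^1 = 0.26318
C(3,3)·0.889^3·0.111^0 = 0.70260
Sum = 0.966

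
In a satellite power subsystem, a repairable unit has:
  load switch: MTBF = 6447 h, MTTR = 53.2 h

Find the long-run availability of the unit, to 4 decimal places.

0.9918

A(load switch) = MTBF/(MTBF+MTTR) = 6447/(6447+53.2) = 0.9918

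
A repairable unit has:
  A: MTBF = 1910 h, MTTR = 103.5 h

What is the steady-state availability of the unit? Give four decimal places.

0.9486

A(A) = MTBF/(MTBF+MTTR) = 1910/(1910+103.5) = 0.9486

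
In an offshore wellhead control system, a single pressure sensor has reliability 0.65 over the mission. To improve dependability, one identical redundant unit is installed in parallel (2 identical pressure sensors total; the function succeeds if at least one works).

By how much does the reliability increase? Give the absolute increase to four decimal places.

0.2275

R_before = 0.65
R_after = 1 − (1 − 0.65)^2 = 0.8775
ΔR = 0.8775 − 0.65 = 0.2275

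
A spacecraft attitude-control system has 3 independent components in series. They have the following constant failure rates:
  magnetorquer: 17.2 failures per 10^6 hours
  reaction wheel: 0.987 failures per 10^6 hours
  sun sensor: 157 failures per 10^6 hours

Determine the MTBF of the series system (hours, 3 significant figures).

5710

Series of exponential components: λ_sys = Σ λ_i
λ_sys = 0.0000172 + 0.000000987 + 0.000157 = 1.7519e-04 /h
MTBF = 1 / λ_sys = 5710 h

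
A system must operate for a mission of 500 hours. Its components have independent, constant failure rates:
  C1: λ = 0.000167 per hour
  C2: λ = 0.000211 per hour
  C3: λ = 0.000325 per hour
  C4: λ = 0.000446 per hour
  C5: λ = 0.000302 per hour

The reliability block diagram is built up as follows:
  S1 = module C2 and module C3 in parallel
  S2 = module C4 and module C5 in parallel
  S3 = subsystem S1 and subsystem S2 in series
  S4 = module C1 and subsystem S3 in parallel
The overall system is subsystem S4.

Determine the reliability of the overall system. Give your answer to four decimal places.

0.9966

R(C1) = exp(−0.000167 × 500) = 0.919891
R(C2) = exp(−0.000211 × 500) = 0.899874
R(C3) = exp(−0.000325 × 500) = 0.850016
R(C4) = exp(−0.000446 × 500) = 0.800115
R(C5) = exp(−0.000302 × 500) = 0.859848
Parallel (C2 and C3): 1 − (1 − 0.899874)(1 − 0.850016) = 0.984983
Parallel (C4 and C5): 1 − (1 − 0.800115)(1 − 0.859848) = 0.971986
Series ([0.984983] and [0.971986]): 0.984983 × 0.971986 = 0.957390
Parallel (C1 and [0.957390]): 1 − (1 − 0.919891)(1 − 0.957390) = 0.9966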